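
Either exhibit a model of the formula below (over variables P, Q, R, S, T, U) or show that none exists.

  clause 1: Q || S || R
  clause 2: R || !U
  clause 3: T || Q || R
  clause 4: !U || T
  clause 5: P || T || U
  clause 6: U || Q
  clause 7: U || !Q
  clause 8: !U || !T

Branch on R: set R = true.
Branch on U: set U = false.
(Q) alone gives Q = true.
That conflicts with the unit clause (!Q).
Backtrack on U: now try U = true.
(T) alone gives T = true.
That conflicts with the unit clause (!T).
Both values of U lead to a conflict.
Backtrack on R: now try R = false.
(!U) alone gives U = false.
(Q) alone gives Q = true.
That conflicts with the unit clause (!Q).
Both values of R lead to a conflict.

UNSATISFIABLE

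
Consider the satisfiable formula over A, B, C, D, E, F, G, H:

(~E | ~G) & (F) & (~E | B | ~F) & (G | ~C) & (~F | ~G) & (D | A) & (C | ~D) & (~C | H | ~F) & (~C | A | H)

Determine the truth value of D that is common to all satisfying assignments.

Suppose D = 1.
Unit clause (F) forces F = 1.
Unit clause (~G) forces G = 0.
Unit clause (~C) forces C = 0.
That conflicts with the unit clause (C).
So every satisfying assignment has D = False.

False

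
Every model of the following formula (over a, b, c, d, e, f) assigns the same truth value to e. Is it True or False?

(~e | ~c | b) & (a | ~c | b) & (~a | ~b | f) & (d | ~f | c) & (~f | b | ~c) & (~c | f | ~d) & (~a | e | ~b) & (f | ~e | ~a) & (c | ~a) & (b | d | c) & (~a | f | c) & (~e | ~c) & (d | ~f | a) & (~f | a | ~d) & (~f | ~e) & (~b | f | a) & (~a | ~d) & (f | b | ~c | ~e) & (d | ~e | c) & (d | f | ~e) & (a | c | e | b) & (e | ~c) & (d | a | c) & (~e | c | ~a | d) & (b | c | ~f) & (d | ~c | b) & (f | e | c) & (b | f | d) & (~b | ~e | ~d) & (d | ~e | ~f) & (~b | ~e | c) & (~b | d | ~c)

Suppose e = 0.
From the singleton clause (~c), c = 0.
From the singleton clause (~a), a = 0.
From the singleton clause (b), b = 1.
From the singleton clause (f), f = 1.
From the singleton clause (d), d = 1.
Now (~d) is unsatisfied and unit — conflict.
So every satisfying assignment has e = True.

True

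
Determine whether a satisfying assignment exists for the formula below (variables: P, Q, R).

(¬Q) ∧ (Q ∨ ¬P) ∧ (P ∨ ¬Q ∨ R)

(¬Q) alone gives Q = False.
(¬P) alone gives P = False.
All clauses hold; R can take either value.
A satisfying assignment: P=False, Q=False, R=False.

Yes, satisfiable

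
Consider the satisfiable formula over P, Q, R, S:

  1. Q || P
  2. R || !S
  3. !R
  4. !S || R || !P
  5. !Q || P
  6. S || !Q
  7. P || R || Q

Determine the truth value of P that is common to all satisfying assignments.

True

Suppose P = false.
From the singleton clause (Q), Q = true.
That conflicts with the unit clause (!Q).
So every satisfying assignment has P = True.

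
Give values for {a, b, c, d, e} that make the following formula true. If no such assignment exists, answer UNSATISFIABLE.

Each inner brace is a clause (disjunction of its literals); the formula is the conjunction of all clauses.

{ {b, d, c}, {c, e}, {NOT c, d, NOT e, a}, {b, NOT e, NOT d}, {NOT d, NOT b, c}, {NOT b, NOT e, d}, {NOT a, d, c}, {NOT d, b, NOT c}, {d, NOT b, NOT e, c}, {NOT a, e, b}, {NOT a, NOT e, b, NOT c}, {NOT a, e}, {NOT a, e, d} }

a: false,  b: true,  c: true,  d: true,  e: false

Try c = true.
Try d = true.
The clause (b) is unit, so b = true.
Try a = false.
No clause remains; e is free.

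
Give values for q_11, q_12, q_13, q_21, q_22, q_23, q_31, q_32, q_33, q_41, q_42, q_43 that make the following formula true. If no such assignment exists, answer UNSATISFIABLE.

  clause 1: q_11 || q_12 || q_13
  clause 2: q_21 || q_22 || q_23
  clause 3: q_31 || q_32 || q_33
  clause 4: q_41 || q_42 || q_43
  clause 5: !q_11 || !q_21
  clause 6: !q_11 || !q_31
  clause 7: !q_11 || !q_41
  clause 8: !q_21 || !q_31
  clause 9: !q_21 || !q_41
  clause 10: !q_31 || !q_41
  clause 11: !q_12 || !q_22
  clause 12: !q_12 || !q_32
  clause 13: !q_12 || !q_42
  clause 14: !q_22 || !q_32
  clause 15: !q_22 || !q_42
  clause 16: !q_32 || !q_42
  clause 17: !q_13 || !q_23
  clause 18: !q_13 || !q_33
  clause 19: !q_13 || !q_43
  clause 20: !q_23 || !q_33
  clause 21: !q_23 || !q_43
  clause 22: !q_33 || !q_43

UNSATISFIABLE

Case q_11 = false:
Case q_12 = true:
(!q_22) alone gives q_22 = false.
(!q_32) alone gives q_32 = false.
(!q_42) alone gives q_42 = false.
Case q_21 = true:
(!q_31) alone gives q_31 = false.
(q_33) alone gives q_33 = true.
(!q_41) alone gives q_41 = false.
(q_43) alone gives q_43 = true.
But (!q_43) is also a unit clause — contradiction.
So q_21 must be the other value — set q_21 = false.
(q_23) alone gives q_23 = true.
(!q_13) alone gives q_13 = false.
(!q_33) alone gives q_33 = false.
(q_31) alone gives q_31 = true.
(!q_41) alone gives q_41 = false.
(q_43) alone gives q_43 = true.
But (!q_43) is also a unit clause — contradiction.
Both values of q_21 lead to a conflict.
So q_12 must be the other value — set q_12 = false.
(q_13) alone gives q_13 = true.
(!q_23) alone gives q_23 = false.
(!q_33) alone gives q_33 = false.
(!q_43) alone gives q_43 = false.
Case q_21 = true:
(!q_31) alone gives q_31 = false.
(q_32) alone gives q_32 = true.
(!q_41) alone gives q_41 = false.
(q_42) alone gives q_42 = true.
But (!q_42) is also a unit clause — contradiction.
So q_21 must be the other value — set q_21 = false.
(q_22) alone gives q_22 = true.
(!q_32) alone gives q_32 = false.
(q_31) alone gives q_31 = true.
(!q_41) alone gives q_41 = false.
(q_42) alone gives q_42 = true.
But (!q_42) is also a unit clause — contradiction.
Both values of q_21 lead to a conflict.
Both values of q_12 lead to a conflict.
So q_11 must be the other value — set q_11 = true.
(!q_21) alone gives q_21 = false.
(!q_31) alone gives q_31 = false.
(!q_41) alone gives q_41 = false.
Case q_22 = true:
(!q_12) alone gives q_12 = false.
(!q_32) alone gives q_32 = false.
(q_33) alone gives q_33 = true.
(!q_42) alone gives q_42 = false.
(q_43) alone gives q_43 = true.
But (!q_43) is also a unit clause — contradiction.
So q_22 must be the other value — set q_22 = false.
(q_23) alone gives q_23 = true.
(!q_13) alone gives q_13 = false.
(!q_33) alone gives q_33 = false.
(q_32) alone gives q_32 = true.
(!q_12) alone gives q_12 = false.
(!q_42) alone gives q_42 = false.
(q_43) alone gives q_43 = true.
But (!q_43) is also a unit clause — contradiction.
Both values of q_22 lead to a conflict.
Both values of q_11 lead to a conflict.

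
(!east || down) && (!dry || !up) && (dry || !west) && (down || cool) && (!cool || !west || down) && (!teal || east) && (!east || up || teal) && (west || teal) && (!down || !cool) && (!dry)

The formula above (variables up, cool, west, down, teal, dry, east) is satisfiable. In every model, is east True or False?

True

Suppose east = false.
The clause (!teal) is unit, so teal = false.
The clause (west) is unit, so west = true.
The clause (dry) is unit, so dry = true.
That conflicts with the unit clause (!dry).
So every satisfying assignment has east = True.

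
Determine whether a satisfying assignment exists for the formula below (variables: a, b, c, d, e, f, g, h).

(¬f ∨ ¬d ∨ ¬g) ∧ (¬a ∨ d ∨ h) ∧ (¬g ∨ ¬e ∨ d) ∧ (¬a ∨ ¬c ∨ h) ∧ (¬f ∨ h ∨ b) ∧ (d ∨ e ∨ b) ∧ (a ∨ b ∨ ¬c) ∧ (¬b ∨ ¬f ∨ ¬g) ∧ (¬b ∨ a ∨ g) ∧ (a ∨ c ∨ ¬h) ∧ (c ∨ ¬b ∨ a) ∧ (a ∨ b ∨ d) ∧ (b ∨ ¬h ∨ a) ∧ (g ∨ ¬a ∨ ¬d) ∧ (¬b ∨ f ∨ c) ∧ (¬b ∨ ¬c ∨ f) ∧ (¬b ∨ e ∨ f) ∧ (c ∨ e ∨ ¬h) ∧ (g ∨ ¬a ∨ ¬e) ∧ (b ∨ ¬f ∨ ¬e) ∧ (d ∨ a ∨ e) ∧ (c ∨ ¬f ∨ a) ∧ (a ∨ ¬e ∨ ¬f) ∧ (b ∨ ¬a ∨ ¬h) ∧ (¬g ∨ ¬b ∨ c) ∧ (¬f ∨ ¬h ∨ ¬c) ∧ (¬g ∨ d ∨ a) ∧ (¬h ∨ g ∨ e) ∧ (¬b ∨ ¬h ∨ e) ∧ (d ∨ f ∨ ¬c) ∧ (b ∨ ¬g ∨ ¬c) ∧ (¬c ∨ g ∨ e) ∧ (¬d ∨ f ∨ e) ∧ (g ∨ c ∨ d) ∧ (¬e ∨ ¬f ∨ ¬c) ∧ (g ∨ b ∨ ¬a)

Yes

Try f = False.
Try b = False.
Try d = True.
From the singleton clause (e), e = True.
Try a = False.
From the singleton clause (¬c), c = False.
From the singleton clause (¬h), h = False.
Every clause is now satisfied; g is unconstrained.
A satisfying assignment: a=False,  b=False,  c=False,  d=True,  e=True,  f=False,  g=True,  h=False.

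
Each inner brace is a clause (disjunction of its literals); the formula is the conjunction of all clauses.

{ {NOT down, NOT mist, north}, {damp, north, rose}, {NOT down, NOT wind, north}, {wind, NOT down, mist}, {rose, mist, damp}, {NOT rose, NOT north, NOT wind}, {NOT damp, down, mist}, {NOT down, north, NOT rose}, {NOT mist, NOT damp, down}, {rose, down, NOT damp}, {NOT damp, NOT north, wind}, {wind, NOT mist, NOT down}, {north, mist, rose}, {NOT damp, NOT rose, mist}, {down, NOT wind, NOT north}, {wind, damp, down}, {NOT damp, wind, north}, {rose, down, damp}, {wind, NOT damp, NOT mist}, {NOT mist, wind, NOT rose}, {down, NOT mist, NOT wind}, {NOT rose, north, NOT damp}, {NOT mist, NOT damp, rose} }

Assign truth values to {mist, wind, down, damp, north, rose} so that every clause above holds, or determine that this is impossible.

Try down = false.
Try damp = false.
(wind) alone gives wind = true.
(NOT north) alone gives north = false.
(rose) alone gives rose = true.
(NOT mist) alone gives mist = false.
All clauses are satisfied.

mist=false; wind=true; down=false; damp=false; north=false; rose=true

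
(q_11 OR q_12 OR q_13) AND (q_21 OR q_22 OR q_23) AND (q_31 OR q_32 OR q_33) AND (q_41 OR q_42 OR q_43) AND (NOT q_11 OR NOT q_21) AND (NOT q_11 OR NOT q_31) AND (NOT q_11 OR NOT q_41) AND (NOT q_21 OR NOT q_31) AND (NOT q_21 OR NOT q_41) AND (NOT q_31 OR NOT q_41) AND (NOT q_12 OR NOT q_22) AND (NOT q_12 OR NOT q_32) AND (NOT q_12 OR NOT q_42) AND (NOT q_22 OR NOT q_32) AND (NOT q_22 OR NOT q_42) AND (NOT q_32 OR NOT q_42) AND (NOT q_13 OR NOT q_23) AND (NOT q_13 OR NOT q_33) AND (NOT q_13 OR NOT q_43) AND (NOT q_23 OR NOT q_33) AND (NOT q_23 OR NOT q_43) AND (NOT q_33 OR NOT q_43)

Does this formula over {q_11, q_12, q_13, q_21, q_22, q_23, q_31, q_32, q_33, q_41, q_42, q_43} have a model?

No, unsatisfiable

Case q_11 = false:
Case q_12 = true:
The clause (NOT q_22) is unit, so q_22 = false.
The clause (NOT q_32) is unit, so q_32 = false.
The clause (NOT q_42) is unit, so q_42 = false.
Case q_21 = true:
The clause (NOT q_31) is unit, so q_31 = false.
The clause (q_33) is unit, so q_33 = true.
The clause (NOT q_41) is unit, so q_41 = false.
The clause (q_43) is unit, so q_43 = true.
Now (NOT q_43) is unsatisfied and unit — conflict.
That branch fails; take q_21 = false instead.
The clause (q_23) is unit, so q_23 = true.
The clause (NOT q_13) is unit, so q_13 = false.
The clause (NOT q_33) is unit, so q_33 = false.
The clause (q_31) is unit, so q_31 = true.
The clause (NOT q_41) is unit, so q_41 = false.
The clause (q_43) is unit, so q_43 = true.
Now (NOT q_43) is unsatisfied and unit — conflict.
Neither q_21 = true nor q_21 = false works.
That branch fails; take q_12 = false instead.
The clause (q_13) is unit, so q_13 = true.
The clause (NOT q_23) is unit, so q_23 = false.
The clause (NOT q_33) is unit, so q_33 = false.
The clause (NOT q_43) is unit, so q_43 = false.
Case q_21 = true:
The clause (NOT q_31) is unit, so q_31 = false.
The clause (q_32) is unit, so q_32 = true.
The clause (NOT q_41) is unit, so q_41 = false.
The clause (q_42) is unit, so q_42 = true.
Now (NOT q_42) is unsatisfied and unit — conflict.
That branch fails; take q_21 = false instead.
The clause (q_22) is unit, so q_22 = true.
The clause (NOT q_32) is unit, so q_32 = false.
The clause (q_31) is unit, so q_31 = true.
The clause (NOT q_41) is unit, so q_41 = false.
The clause (q_42) is unit, so q_42 = true.
Now (NOT q_42) is unsatisfied and unit — conflict.
Neither q_21 = true nor q_21 = false works.
Neither q_12 = true nor q_12 = false works.
That branch fails; take q_11 = true instead.
The clause (NOT q_21) is unit, so q_21 = false.
The clause (NOT q_31) is unit, so q_31 = false.
The clause (NOT q_41) is unit, so q_41 = false.
Case q_22 = true:
The clause (NOT q_12) is unit, so q_12 = false.
The clause (NOT q_32) is unit, so q_32 = false.
The clause (q_33) is unit, so q_33 = true.
The clause (NOT q_42) is unit, so q_42 = false.
The clause (q_43) is unit, so q_43 = true.
Now (NOT q_43) is unsatisfied and unit — conflict.
That branch fails; take q_22 = false instead.
The clause (q_23) is unit, so q_23 = true.
The clause (NOT q_13) is unit, so q_13 = false.
The clause (NOT q_33) is unit, so q_33 = false.
The clause (q_32) is unit, so q_32 = true.
The clause (NOT q_12) is unit, so q_12 = false.
The clause (NOT q_42) is unit, so q_42 = false.
The clause (q_43) is unit, so q_43 = true.
Now (NOT q_43) is unsatisfied and unit — conflict.
Neither q_22 = true nor q_22 = false works.
Neither q_11 = true nor q_11 = false works.
No assignment satisfies every clause.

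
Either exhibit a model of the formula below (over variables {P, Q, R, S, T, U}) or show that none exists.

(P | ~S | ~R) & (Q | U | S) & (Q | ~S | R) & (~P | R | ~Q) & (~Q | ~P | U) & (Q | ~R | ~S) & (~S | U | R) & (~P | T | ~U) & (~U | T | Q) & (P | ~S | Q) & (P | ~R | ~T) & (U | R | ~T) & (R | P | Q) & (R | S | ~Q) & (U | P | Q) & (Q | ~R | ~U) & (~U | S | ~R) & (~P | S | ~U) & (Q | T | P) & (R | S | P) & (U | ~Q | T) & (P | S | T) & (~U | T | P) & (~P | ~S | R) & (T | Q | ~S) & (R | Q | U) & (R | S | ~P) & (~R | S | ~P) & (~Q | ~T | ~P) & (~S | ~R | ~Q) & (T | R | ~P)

P ↦ 0; Q ↦ 1; R ↦ 0; S ↦ 1; T ↦ 1; U ↦ 1

Try P = 0.
Try S = 1.
From the singleton clause (~R), R = 0.
From the singleton clause (Q), Q = 1.
From the singleton clause (U), U = 1.
From the singleton clause (T), T = 1.
This assignment satisfies each clause.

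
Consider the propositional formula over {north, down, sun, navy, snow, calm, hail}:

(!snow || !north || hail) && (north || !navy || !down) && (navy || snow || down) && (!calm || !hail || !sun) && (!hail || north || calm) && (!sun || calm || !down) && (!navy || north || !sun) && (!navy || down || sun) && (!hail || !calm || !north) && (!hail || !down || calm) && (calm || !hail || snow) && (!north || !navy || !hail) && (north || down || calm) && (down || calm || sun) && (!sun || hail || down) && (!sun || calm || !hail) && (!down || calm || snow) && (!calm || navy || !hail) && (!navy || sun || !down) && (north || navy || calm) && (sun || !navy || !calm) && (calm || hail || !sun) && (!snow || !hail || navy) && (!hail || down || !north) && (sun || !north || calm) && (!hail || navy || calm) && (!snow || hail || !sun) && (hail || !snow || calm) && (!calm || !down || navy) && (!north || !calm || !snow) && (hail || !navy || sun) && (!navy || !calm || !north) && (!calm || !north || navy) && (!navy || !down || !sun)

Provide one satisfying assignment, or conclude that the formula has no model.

Try snow = true.
Try north = false.
Try navy = false.
From the singleton clause (calm), calm = true.
From the singleton clause (!hail), hail = false.
From the singleton clause (!sun), sun = false.
From the singleton clause (!down), down = false.
This assignment satisfies each clause.

north ↦ false; down ↦ false; sun ↦ false; navy ↦ false; snow ↦ true; calm ↦ true; hail ↦ false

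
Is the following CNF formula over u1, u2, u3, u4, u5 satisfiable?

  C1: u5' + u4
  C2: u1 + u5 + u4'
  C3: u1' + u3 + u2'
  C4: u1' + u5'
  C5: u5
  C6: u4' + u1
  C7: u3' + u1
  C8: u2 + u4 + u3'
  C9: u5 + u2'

No

From the singleton clause (u5), u5 = 1.
From the singleton clause (u4), u4 = 1.
From the singleton clause (u1'), u1 = 0.
Now (u1) is unsatisfied and unit — conflict.
No assignment satisfies every clause.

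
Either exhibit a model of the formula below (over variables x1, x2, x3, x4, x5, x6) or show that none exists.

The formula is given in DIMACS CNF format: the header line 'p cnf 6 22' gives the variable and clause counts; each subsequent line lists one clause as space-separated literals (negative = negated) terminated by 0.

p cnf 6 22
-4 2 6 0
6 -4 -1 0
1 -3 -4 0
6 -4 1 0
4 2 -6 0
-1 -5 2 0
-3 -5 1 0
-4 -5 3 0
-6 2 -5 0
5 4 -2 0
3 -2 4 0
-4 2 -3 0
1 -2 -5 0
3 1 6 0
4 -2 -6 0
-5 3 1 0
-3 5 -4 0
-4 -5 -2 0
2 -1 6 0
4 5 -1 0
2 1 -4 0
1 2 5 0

x1=False; x2=True; x3=False; x4=True; x5=False; x6=True

Case x4 = True:
Case x2 = True:
(¬x5) alone gives x5 = False.
(¬x3) alone gives x3 = False.
Case x6 = True:
Every clause is now satisfied; x1 is unconstrained.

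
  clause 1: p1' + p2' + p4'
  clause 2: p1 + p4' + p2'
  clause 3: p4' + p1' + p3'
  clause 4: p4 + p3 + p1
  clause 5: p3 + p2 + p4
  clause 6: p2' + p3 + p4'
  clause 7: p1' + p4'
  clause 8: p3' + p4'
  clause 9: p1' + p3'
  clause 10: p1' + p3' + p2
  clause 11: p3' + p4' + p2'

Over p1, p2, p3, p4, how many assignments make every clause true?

4

There are 2^4 = 16 truth assignments over (p1, p2, p3, p4).
Check each against the 11 clauses (columns in the order p1, p2, p3, p4):
  F F F F  ✗ fails (p4 + p3 + p1)
  F F F T  ✓ satisfies all
  F F T F  ✓ satisfies all
  F F T T  ✗ fails (p3' + p4')
  F T F F  ✗ fails (p4 + p3 + p1)
  F T F T  ✗ fails (p1 + p4' + p2')
  F T T F  ✓ satisfies all
  F T T T  ✗ fails (p1 + p4' + p2')
  T F F F  ✗ fails (p3 + p2 + p4)
  T F F T  ✗ fails (p1' + p4')
  T F T F  ✗ fails (p1' + p3')
  T F T T  ✗ fails (p4' + p1' + p3')
  T T F F  ✓ satisfies all
  T T F T  ✗ fails (p1' + p2' + p4')
  T T T F  ✗ fails (p1' + p3')
  T T T T  ✗ fails (p1' + p2' + p4')
4 of the 16 rows are models.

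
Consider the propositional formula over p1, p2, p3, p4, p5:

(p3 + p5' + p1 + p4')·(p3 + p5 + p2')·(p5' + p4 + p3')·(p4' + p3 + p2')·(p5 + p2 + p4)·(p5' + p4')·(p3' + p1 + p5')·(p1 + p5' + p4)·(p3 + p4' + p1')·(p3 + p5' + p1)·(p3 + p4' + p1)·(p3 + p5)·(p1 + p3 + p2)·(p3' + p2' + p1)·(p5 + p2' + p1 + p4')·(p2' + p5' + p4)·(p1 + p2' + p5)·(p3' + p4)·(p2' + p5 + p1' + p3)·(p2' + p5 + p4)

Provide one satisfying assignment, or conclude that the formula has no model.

p1: 1, p2: 0, p3: 1, p4: 1, p5: 0

Suppose p5 = 0.
The clause (p3) is unit, so p3 = 1.
The clause (p4) is unit, so p4 = 1.
Suppose p2 = 0.
Every clause is now satisfied; p1 is unconstrained.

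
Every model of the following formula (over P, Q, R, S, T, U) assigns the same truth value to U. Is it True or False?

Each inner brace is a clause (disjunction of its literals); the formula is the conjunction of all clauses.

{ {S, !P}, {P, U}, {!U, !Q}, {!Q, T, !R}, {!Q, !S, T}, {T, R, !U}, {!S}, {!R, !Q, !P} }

True

Suppose U = false.
Unit clause (P) forces P = true.
Unit clause (S) forces S = true.
That conflicts with the unit clause (!S).
So every satisfying assignment has U = True.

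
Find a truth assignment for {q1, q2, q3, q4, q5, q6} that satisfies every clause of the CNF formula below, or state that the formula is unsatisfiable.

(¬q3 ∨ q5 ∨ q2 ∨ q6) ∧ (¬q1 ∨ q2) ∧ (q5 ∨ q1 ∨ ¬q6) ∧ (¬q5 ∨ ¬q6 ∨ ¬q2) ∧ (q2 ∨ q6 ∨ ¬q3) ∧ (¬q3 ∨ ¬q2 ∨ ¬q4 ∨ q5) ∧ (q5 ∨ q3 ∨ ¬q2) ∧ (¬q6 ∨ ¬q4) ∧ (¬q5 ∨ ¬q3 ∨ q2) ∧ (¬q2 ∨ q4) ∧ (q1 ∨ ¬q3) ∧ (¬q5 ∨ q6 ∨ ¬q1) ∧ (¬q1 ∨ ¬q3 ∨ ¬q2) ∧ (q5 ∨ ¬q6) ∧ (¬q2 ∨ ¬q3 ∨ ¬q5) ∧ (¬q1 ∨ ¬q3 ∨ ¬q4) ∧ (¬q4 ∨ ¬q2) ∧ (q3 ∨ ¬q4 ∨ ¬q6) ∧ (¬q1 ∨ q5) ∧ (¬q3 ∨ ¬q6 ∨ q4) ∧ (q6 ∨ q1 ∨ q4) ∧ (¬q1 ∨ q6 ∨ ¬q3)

Case q1 = False:
Unit clause (¬q3) forces q3 = False.
Case q5 = False:
Unit clause (¬q6) forces q6 = False.
Unit clause (¬q2) forces q2 = False.
Unit clause (q4) forces q4 = True.
Every clause now holds.

q1: False, q2: False, q3: False, q4: True, q5: False, q6: False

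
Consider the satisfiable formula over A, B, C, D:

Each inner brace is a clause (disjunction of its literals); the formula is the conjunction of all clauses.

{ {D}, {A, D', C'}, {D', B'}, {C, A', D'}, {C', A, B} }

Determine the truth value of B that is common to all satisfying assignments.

Suppose B = 1.
Unit clause (D) forces D = 1.
But (D') is also a unit clause — contradiction.
So every satisfying assignment has B = False.

False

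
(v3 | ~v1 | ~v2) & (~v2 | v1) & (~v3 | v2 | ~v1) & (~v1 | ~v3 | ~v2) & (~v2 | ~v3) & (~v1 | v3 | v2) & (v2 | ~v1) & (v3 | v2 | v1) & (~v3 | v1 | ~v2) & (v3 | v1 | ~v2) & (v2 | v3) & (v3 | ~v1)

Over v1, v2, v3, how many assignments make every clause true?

There are 2^3 = 8 truth assignments over (v1, v2, v3).
Split on v2. With v2 = 1, the clauses containing v2 are satisfied and ~v2 drops from the rest; 0 of the 2^2 = 4 assignments to the other variables satisfy what remains.
With v2 = 0, by the same count on the reduced clause set, 1 assignment works.
(One model: v1=F, v2=F, v3=T.)
Total: 0 + 1 = 1.

1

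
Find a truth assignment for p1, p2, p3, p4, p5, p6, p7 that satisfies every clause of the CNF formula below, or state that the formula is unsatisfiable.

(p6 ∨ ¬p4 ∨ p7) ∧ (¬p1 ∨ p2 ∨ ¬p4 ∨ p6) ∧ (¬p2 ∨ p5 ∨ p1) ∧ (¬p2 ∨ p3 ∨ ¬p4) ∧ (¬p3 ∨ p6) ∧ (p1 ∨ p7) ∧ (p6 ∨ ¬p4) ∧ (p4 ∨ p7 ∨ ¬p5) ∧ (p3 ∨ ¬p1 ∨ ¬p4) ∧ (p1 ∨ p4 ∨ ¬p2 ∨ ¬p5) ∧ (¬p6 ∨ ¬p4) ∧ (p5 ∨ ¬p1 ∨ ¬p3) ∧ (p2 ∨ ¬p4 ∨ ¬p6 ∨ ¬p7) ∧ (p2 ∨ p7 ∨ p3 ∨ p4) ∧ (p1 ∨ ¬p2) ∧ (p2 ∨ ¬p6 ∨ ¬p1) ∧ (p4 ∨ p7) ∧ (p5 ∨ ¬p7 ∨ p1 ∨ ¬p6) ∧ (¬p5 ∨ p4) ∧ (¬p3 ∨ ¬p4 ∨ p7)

p1 ↦ True,  p2 ↦ True,  p3 ↦ False,  p4 ↦ False,  p5 ↦ False,  p6 ↦ False,  p7 ↦ True

Try p3 = False.
Try p2 = True.
(¬p4) alone gives p4 = False.
(p1) alone gives p1 = True.
(p7) alone gives p7 = True.
(¬p5) alone gives p5 = False.
All clauses hold; p6 can take either value.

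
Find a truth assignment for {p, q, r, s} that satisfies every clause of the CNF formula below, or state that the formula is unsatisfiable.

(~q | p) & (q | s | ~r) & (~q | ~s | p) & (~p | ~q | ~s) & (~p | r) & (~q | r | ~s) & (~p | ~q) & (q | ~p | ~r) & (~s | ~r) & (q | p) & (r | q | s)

UNSATISFIABLE

Suppose q = 0.
Unit clause (p) forces p = 1.
Unit clause (r) forces r = 1.
That conflicts with the unit clause (~r).
Undo q and try q = 1.
Unit clause (p) forces p = 1.
That conflicts with the unit clause (~p).
Either choice for q ends in contradiction.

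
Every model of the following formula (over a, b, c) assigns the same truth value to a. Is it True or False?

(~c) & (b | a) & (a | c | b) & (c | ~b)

Suppose a = 0.
Unit clause (~c) forces c = 0.
Unit clause (b) forces b = 1.
That conflicts with the unit clause (~b).
So every satisfying assignment has a = True.

True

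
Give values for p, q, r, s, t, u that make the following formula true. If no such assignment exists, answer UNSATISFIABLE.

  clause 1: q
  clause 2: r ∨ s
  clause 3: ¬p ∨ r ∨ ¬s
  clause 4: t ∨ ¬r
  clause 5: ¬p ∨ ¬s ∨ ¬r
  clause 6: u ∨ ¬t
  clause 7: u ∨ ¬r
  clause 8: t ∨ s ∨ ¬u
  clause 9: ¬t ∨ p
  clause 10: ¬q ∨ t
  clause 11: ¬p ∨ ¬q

(q) alone gives q = True.
(t) alone gives t = True.
(u) alone gives u = True.
(p) alone gives p = True.
Now (¬p) is unsatisfied and unit — conflict.

UNSATISFIABLE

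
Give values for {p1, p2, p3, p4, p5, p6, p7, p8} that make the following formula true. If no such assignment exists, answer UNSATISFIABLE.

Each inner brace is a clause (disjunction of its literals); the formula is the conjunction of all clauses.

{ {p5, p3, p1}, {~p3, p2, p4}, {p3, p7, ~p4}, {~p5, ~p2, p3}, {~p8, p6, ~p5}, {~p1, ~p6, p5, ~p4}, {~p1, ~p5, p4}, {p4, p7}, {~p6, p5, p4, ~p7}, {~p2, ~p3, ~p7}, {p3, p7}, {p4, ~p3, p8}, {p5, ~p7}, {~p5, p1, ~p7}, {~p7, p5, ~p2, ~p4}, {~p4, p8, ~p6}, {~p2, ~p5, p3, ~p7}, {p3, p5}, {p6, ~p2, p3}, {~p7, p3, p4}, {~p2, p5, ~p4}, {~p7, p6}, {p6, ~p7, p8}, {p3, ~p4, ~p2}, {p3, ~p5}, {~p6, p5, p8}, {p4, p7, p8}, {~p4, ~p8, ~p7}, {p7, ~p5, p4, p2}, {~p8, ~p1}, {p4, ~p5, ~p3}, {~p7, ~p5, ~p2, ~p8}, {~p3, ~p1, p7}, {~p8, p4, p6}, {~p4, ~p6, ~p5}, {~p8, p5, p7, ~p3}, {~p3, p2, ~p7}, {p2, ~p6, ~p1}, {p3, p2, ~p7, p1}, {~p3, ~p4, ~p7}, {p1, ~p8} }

Case p4 = 1:
Case p3 = 1:
The clause (~p7) is unit, so p7 = 0.
The clause (~p1) is unit, so p1 = 0.
The clause (~p8) is unit, so p8 = 0.
The clause (~p6) is unit, so p6 = 0.
Case p2 = 0:
All clauses hold; p5 can take either value.

p1: 0,  p2: 0,  p3: 1,  p4: 1,  p5: 0,  p6: 0,  p7: 0,  p8: 0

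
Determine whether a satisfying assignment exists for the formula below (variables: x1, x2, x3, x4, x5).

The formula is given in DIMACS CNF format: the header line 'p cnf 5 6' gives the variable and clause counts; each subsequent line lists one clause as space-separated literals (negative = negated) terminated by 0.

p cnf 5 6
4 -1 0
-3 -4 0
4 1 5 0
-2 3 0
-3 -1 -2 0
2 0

The clause (x2) is unit, so x2 = True.
The clause (x3) is unit, so x3 = True.
The clause (¬x4) is unit, so x4 = False.
The clause (¬x1) is unit, so x1 = False.
The clause (x5) is unit, so x5 = True.
All clauses are satisfied.
A satisfying assignment: x1 ↦ False; x2 ↦ True; x3 ↦ True; x4 ↦ False; x5 ↦ True.

Yes, satisfiable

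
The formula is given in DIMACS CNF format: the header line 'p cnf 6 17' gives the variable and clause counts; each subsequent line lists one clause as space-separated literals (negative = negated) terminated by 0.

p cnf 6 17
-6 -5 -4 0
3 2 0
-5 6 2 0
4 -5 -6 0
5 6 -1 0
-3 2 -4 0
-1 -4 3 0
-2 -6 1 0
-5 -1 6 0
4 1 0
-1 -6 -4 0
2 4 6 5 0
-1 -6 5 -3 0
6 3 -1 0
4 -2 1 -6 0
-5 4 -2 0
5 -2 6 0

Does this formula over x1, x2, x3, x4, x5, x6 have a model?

Satisfiable

Try x3 = False.
Unit clause (x2) forces x2 = True.
Try x1 = True.
Unit clause (¬x4) forces x4 = False.
Unit clause (x6) forces x6 = True.
Unit clause (¬x5) forces x5 = False.
This assignment satisfies each clause.
A satisfying assignment: x1=True; x2=True; x3=False; x4=False; x5=False; x6=True.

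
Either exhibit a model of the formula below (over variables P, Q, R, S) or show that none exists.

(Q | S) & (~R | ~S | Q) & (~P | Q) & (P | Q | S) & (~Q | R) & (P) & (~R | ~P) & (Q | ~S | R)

UNSATISFIABLE

(P) alone gives P = 1.
(Q) alone gives Q = 1.
(R) alone gives R = 1.
But (~R) is also a unit clause — contradiction.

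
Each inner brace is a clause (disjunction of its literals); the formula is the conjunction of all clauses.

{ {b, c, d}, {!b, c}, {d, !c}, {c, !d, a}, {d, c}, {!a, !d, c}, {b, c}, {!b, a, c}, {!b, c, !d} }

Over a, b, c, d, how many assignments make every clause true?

4

There are 2^4 = 16 truth assignments over (a, b, c, d).
Check each against the 9 clauses (columns in the order a, b, c, d):
  F F F F  ✗ fails (b || c || d)
  F F F T  ✗ fails (c || !d || a)
  F F T F  ✗ fails (d || !c)
  F F T T  ✓ satisfies all
  F T F F  ✗ fails (!b || c)
  F T F T  ✗ fails (!b || c)
  F T T F  ✗ fails (d || !c)
  F T T T  ✓ satisfies all
  T F F F  ✗ fails (b || c || d)
  T F F T  ✗ fails (!a || !d || c)
  T F T F  ✗ fails (d || !c)
  T F T T  ✓ satisfies all
  T T F F  ✗ fails (!b || c)
  T T F T  ✗ fails (!b || c)
  T T T F  ✗ fails (d || !c)
  T T T T  ✓ satisfies all
4 of the 16 rows are models.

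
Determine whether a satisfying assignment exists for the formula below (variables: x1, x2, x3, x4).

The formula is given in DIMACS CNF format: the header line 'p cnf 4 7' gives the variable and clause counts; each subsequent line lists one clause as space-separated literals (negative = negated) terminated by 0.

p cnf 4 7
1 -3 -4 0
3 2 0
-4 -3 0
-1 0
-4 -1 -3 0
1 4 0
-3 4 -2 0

Yes, satisfiable

From the singleton clause (¬x1), x1 = False.
From the singleton clause (x4), x4 = True.
From the singleton clause (¬x3), x3 = False.
From the singleton clause (x2), x2 = True.
All clauses are satisfied.
A satisfying assignment: x1: False; x2: True; x3: False; x4: True.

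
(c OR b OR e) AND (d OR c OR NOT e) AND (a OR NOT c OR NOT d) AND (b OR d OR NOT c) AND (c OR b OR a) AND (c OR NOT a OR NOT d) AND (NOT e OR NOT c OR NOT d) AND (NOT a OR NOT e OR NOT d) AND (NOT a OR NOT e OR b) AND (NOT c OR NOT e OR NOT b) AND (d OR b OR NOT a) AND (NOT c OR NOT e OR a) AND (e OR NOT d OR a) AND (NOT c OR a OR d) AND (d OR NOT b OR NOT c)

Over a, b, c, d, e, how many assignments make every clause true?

There are 2^5 = 32 truth assignments over (a, b, c, d, e).
Split on a. With a = true, the clauses containing a are satisfied and NOT a drops from the rest; 3 of the 2^4 = 16 assignments to the other variables satisfy what remains.
With a = false, by the same count on the reduced clause set, 2 assignments work.
(One model: a=F, b=T, c=F, d=F, e=F.)
Total: 3 + 2 = 5.

5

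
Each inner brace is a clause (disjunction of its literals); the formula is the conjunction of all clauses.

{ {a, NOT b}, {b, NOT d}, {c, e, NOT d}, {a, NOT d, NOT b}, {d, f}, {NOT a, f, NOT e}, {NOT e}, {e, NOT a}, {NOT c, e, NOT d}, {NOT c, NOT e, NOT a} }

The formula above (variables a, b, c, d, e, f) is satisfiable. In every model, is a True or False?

False

Suppose a = true.
The clause (NOT e) is unit, so e = false.
Now (e) is unsatisfied and unit — conflict.
So every satisfying assignment has a = False.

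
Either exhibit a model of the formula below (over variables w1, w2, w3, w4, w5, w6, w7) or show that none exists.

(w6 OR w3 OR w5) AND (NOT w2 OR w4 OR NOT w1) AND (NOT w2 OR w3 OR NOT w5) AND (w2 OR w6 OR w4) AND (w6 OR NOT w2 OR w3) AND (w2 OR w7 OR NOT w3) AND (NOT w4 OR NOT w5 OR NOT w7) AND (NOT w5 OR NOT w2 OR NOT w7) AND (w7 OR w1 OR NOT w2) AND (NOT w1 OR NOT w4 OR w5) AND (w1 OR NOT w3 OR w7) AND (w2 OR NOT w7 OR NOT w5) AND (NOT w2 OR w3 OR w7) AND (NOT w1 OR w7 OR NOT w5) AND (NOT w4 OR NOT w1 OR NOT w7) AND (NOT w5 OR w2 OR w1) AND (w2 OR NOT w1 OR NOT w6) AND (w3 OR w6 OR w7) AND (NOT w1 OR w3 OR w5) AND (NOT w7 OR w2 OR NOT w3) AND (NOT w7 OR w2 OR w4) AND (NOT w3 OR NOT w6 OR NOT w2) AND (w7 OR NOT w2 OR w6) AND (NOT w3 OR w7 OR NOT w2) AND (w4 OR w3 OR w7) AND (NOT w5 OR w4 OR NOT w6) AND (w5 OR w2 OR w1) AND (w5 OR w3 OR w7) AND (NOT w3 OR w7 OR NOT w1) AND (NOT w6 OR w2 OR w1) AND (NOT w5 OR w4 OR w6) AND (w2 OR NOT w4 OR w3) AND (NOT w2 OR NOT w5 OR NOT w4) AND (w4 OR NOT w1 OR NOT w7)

Try w6 = true.
Try w2 = true.
Unit clause (NOT w3) forces w3 = false.
Unit clause (NOT w5) forces w5 = false.
Unit clause (w7) forces w7 = true.
Unit clause (NOT w1) forces w1 = false.
No clause remains; w4 is free.

w1 ↦ false, w2 ↦ true, w3 ↦ false, w4 ↦ false, w5 ↦ false, w6 ↦ true, w7 ↦ true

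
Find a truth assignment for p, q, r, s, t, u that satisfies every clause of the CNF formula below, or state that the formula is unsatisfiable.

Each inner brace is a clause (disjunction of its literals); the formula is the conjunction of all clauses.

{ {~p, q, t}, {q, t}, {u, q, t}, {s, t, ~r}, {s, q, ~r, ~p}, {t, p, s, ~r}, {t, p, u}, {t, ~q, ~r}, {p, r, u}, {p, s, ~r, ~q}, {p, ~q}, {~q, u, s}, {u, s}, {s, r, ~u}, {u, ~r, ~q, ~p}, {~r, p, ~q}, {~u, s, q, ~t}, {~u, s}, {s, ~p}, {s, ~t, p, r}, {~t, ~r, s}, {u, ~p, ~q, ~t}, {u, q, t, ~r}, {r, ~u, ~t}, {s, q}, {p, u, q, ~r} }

p: 1; q: 0; r: 0; s: 1; t: 1; u: 0

Try q = 0.
(t) alone gives t = 1.
(s) alone gives s = 1.
Try r = 0.
(~u) alone gives u = 0.
(p) alone gives p = 1.
All clauses are satisfied.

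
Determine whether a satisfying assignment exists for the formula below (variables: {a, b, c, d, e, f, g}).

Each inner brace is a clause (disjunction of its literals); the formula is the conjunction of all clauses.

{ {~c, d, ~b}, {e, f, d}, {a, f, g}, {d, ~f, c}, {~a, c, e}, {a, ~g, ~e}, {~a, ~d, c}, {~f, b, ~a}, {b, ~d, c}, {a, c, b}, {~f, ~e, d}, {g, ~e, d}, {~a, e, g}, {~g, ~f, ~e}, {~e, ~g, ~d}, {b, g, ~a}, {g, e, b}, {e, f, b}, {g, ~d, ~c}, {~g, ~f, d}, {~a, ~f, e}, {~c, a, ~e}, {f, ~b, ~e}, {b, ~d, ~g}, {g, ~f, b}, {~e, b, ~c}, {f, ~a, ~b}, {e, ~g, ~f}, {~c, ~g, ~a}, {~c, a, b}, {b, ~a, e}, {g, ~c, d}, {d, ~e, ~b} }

Yes, satisfiable

Suppose c = 0.
Suppose d = 1.
From the singleton clause (~a), a = 0.
From the singleton clause (b), b = 1.
Suppose f = 0.
From the singleton clause (g), g = 1.
From the singleton clause (~e), e = 0.
This assignment satisfies each clause.
A satisfying assignment: a ↦ 0, b ↦ 1, c ↦ 0, d ↦ 1, e ↦ 0, f ↦ 0, g ↦ 1.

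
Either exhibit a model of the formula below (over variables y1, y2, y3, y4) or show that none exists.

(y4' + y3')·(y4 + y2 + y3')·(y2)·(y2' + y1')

y1 ↦ 0; y2 ↦ 1; y3 ↦ 1; y4 ↦ 0

From the singleton clause (y2), y2 = 1.
From the singleton clause (y1'), y1 = 0.
Try y4 = 0.
No clause remains; y3 is free.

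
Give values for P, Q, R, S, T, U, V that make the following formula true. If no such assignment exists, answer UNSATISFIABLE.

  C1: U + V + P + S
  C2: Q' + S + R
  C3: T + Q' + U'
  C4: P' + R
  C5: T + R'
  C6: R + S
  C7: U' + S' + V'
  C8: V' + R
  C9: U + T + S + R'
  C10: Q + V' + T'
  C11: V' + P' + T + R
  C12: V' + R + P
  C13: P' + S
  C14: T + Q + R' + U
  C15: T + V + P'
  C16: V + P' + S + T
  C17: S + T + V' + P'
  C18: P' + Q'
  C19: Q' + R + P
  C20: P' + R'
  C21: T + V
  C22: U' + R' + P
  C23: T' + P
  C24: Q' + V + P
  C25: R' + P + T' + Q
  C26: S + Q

Suppose P = 0.
The clause (T') is unit, so T = 0.
The clause (R') is unit, so R = 0.
The clause (S) is unit, so S = 1.
The clause (V') is unit, so V = 0.
That conflicts with the unit clause (V).
That branch fails; take P = 1 instead.
The clause (R) is unit, so R = 1.
That conflicts with the unit clause (R').
Either choice for P ends in contradiction.

UNSATISFIABLE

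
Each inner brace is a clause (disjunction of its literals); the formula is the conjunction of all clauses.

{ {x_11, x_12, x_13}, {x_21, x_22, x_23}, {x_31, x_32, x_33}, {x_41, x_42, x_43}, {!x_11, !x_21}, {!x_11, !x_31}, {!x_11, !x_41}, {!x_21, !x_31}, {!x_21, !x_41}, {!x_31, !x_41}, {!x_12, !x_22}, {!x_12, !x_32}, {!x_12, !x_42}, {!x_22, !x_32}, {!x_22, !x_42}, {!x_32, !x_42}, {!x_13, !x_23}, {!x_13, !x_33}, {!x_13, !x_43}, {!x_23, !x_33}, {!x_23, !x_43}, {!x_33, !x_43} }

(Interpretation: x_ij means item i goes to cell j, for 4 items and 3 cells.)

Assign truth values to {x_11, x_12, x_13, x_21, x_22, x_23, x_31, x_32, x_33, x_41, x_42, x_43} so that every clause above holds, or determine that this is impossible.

UNSATISFIABLE

Branch on x_11: set x_11 = false.
Branch on x_12: set x_12 = true.
From the singleton clause (!x_22), x_22 = false.
From the singleton clause (!x_32), x_32 = false.
From the singleton clause (!x_42), x_42 = false.
Branch on x_21: set x_21 = true.
From the singleton clause (!x_31), x_31 = false.
From the singleton clause (x_33), x_33 = true.
From the singleton clause (!x_41), x_41 = false.
From the singleton clause (x_43), x_43 = true.
Now (!x_43) is unsatisfied and unit — conflict.
That branch fails; take x_21 = false instead.
From the singleton clause (x_23), x_23 = true.
From the singleton clause (!x_13), x_13 = false.
From the singleton clause (!x_33), x_33 = false.
From the singleton clause (x_31), x_31 = true.
From the singleton clause (!x_41), x_41 = false.
From the singleton clause (x_43), x_43 = true.
Now (!x_43) is unsatisfied and unit — conflict.
Neither x_21 = true nor x_21 = false works.
That branch fails; take x_12 = false instead.
From the singleton clause (x_13), x_13 = true.
From the singleton clause (!x_23), x_23 = false.
From the singleton clause (!x_33), x_33 = false.
From the singleton clause (!x_43), x_43 = false.
Branch on x_21: set x_21 = true.
From the singleton clause (!x_31), x_31 = false.
From the singleton clause (x_32), x_32 = true.
From the singleton clause (!x_41), x_41 = false.
From the singleton clause (x_42), x_42 = true.
Now (!x_42) is unsatisfied and unit — conflict.
That branch fails; take x_21 = false instead.
From the singleton clause (x_22), x_22 = true.
From the singleton clause (!x_32), x_32 = false.
From the singleton clause (x_31), x_31 = true.
From the singleton clause (!x_41), x_41 = false.
From the singleton clause (x_42), x_42 = true.
Now (!x_42) is unsatisfied and unit — conflict.
Neither x_21 = true nor x_21 = false works.
Neither x_12 = true nor x_12 = false works.
That branch fails; take x_11 = true instead.
From the singleton clause (!x_21), x_21 = false.
From the singleton clause (!x_31), x_31 = false.
From the singleton clause (!x_41), x_41 = false.
Branch on x_22: set x_22 = true.
From the singleton clause (!x_12), x_12 = false.
From the singleton clause (!x_32), x_32 = false.
From the singleton clause (x_33), x_33 = true.
From the singleton clause (!x_42), x_42 = false.
From the singleton clause (x_43), x_43 = true.
Now (!x_43) is unsatisfied and unit — conflict.
That branch fails; take x_22 = false instead.
From the singleton clause (x_23), x_23 = true.
From the singleton clause (!x_13), x_13 = false.
From the singleton clause (!x_33), x_33 = false.
From the singleton clause (x_32), x_32 = true.
From the singleton clause (!x_12), x_12 = false.
From the singleton clause (!x_42), x_42 = false.
From the singleton clause (x_43), x_43 = true.
Now (!x_43) is unsatisfied and unit — conflict.
Neither x_22 = true nor x_22 = false works.
Neither x_11 = true nor x_11 = false works.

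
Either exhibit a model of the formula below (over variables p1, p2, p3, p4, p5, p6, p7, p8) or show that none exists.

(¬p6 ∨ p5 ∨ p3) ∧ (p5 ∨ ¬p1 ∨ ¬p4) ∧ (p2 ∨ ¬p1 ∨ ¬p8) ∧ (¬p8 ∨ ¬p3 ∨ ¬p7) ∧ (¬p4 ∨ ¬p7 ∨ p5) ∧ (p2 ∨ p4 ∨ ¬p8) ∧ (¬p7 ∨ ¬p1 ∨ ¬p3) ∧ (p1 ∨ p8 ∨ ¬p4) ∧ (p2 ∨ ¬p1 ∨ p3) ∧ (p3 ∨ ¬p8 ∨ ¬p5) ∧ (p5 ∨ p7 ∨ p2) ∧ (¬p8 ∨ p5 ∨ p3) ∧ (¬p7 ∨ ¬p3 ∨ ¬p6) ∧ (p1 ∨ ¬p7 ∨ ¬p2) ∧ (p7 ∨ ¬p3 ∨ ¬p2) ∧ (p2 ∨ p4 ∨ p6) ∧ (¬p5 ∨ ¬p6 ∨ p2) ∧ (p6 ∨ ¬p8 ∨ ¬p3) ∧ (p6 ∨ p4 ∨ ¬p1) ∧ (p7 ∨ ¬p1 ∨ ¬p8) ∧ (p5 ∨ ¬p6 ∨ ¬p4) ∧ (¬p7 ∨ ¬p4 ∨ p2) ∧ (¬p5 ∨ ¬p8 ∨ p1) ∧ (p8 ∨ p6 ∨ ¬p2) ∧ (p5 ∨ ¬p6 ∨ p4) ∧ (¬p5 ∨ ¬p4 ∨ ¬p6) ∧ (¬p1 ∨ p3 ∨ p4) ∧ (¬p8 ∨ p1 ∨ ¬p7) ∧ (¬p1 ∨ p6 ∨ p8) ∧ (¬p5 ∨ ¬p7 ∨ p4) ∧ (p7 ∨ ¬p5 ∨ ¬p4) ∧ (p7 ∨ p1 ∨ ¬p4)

Suppose p6 = True.
Suppose p5 = True.
Unit clause (p2) forces p2 = True.
Unit clause (¬p4) forces p4 = False.
Unit clause (¬p7) forces p7 = False.
Unit clause (¬p3) forces p3 = False.
Unit clause (¬p8) forces p8 = False.
Unit clause (¬p1) forces p1 = False.
All clauses are satisfied.

p1=False, p2=True, p3=False, p4=False, p5=True, p6=True, p7=False, p8=False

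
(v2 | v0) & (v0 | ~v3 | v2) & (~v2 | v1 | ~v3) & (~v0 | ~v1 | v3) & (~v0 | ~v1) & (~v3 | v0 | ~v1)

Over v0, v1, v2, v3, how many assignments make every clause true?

5

There are 2^4 = 16 truth assignments over (v0, v1, v2, v3).
Check each against the 6 clauses (columns in the order v0, v1, v2, v3):
  F F F F  ✗ fails (v2 | v0)
  F F F T  ✗ fails (v2 | v0)
  F F T F  ✓ satisfies all
  F F T T  ✗ fails (~v2 | v1 | ~v3)
  F T F F  ✗ fails (v2 | v0)
  F T F T  ✗ fails (v2 | v0)
  F T T F  ✓ satisfies all
  F T T T  ✗ fails (~v3 | v0 | ~v1)
  T F F F  ✓ satisfies all
  T F F T  ✓ satisfies all
  T F T F  ✓ satisfies all
  T F T T  ✗ fails (~v2 | v1 | ~v3)
  T T F F  ✗ fails (~v0 | ~v1 | v3)
  T T F T  ✗ fails (~v0 | ~v1)
  T T T F  ✗ fails (~v0 | ~v1 | v3)
  T T T T  ✗ fails (~v0 | ~v1)
5 of the 16 rows are models.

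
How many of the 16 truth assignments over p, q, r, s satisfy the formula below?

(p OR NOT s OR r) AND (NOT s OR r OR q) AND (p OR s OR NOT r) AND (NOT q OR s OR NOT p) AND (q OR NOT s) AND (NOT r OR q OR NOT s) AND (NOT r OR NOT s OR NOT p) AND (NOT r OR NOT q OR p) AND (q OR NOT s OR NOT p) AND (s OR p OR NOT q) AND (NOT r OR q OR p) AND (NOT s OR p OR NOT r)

4

There are 2^4 = 16 truth assignments over (p, q, r, s).
Split on q. With q = true, the clauses containing q are satisfied and NOT q drops from the rest; 1 of the 2^3 = 8 assignments to the other variables satisfy what remains.
With q = false, by the same count on the reduced clause set, 3 assignments work.
(One model: p=F, q=F, r=F, s=F.)
Total: 1 + 3 = 4.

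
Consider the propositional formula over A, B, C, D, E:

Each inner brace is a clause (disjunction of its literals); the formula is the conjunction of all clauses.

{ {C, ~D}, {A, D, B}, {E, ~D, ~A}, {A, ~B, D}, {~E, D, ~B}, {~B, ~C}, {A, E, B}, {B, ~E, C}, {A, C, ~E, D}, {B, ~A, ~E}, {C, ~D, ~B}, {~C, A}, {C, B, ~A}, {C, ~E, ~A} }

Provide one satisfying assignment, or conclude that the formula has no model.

A: 1,  B: 0,  C: 1,  D: 0,  E: 0

Try C = 1.
From the singleton clause (~B), B = 0.
From the singleton clause (A), A = 1.
From the singleton clause (~E), E = 0.
From the singleton clause (~D), D = 0.
Every clause now holds.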